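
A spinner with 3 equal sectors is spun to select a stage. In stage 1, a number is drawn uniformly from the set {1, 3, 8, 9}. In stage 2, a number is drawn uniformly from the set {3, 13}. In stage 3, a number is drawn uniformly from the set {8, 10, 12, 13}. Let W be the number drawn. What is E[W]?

8

E[W | stage 1] = (1+3+8+9)/4 = 21/4.
E[W | stage 2] = (3+13)/2 = 8.
E[W | stage 3] = (8+10+12+13)/4 = 43/4.
By the law of total expectation,
E[W] = (1/3)·(21/4) + (1/3)·(8) + (1/3)·(43/4) = 8.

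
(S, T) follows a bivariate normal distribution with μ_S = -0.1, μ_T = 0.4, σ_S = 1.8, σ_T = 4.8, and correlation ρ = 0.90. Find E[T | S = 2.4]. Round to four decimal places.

The regression of T on S has slope ρ·σ_T/σ_S and passes through (μ_S, μ_T).
E[T | S=2.4] = 0.4 + (0.90)·(4.8/1.8)·(2.4 − (-0.1)) = 0.4 + (2.4)·(2.5) = 6.4000.

6.4000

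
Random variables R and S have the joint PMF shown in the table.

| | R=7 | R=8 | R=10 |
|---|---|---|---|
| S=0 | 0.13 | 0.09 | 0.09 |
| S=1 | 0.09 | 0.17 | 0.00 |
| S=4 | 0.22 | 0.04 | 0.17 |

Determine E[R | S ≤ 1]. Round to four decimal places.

P(S ≤ 1) = 0.57.
Σ R·P over the event = 7·(0.13) + 7·(0.09) + 8·(0.09) + 8·(0.17) + 10·(0.09) = 4.52.
E[R | S ≤ 1] = (4.52) / (0.57) = 7.9298.

7.9298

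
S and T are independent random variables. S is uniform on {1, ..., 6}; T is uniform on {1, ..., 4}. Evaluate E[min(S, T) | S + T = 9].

7/2

Outcomes with S + T = 9: (5,4), (6,3), each with probability 1/24.
E[min(S, T) | S + T = 9] = (4 + 3) / 2 = 7/2.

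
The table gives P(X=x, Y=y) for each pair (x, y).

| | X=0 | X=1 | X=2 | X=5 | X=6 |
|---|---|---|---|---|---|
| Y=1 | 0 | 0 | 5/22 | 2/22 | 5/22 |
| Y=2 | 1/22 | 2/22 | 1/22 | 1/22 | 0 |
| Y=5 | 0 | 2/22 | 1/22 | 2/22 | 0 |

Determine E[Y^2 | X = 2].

34/7

P(X = 2) = 7/22.
Σ Y^2·P over the event = 1·(5/22) + 4·(1/22) + 25·(1/22) = 17/11.
E[Y^2 | X = 2] = (17/11) / (7/22) = 34/7.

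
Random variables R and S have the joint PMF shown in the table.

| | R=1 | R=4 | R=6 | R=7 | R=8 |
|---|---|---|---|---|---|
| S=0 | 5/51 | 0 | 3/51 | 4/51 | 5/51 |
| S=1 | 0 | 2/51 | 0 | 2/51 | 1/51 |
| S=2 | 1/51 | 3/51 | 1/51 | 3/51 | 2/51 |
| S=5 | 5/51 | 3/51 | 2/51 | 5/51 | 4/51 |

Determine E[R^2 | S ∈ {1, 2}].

P(S ∈ {1, 2}) = 5/17.
Summing R^2·P(R=x,S=y) over the conditioning event gives 554/51.
E[R^2 | S ∈ {1, 2}] = (554/51) / (5/17) = 554/15.

554/15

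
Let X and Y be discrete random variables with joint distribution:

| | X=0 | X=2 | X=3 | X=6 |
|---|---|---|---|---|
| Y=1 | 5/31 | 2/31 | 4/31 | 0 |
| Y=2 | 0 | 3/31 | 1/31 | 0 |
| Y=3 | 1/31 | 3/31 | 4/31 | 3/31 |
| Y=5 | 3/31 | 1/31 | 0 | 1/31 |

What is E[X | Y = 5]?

8/5

P(Y = 5) = 5/31.
Σ X·P over the event = 0·(3/31) + 2·(1/31) + 6·(1/31) = 8/31.
E[X | Y = 5] = (8/31) / (5/31) = 8/5.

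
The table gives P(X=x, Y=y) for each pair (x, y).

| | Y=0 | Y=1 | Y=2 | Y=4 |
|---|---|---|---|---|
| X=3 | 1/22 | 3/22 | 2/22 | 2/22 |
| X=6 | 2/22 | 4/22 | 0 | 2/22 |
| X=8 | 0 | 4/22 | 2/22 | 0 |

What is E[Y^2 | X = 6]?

9/2

P(X = 6) = 4/11.
Σ Y^2·P over the event = 0·(2/22) + 1·(4/22) + 16·(2/22) = 18/11.
E[Y^2 | X = 6] = (18/11) / (4/11) = 9/2.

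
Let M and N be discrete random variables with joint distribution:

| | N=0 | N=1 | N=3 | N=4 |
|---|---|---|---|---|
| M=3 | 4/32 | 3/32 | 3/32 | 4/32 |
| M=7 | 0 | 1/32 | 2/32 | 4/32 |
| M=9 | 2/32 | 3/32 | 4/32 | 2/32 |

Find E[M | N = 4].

P(N = 4) = 5/16.
Σ M·P over the event = 3·(4/32) + 7·(4/32) + 9·(2/32) = 29/16.
E[M | N = 4] = (29/16) / (5/16) = 29/5.

29/5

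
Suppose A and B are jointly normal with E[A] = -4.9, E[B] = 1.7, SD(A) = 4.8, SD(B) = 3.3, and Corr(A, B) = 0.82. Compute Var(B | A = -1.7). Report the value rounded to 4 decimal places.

3.5676

Var(B | A=x) = (1 − ρ²)·σ_B².
Var(B | A=-1.7) = (3.3)²·(1 − (0.82)²) = 10.89·0.3276 = 3.5676.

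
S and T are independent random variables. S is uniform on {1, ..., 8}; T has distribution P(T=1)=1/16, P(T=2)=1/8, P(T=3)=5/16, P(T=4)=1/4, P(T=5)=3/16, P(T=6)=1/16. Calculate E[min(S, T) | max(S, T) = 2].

P(max(S, T) = 2) = 5/128.
Summing min(S,T)·P(x,y) over outcomes with max(S, T) = 2 gives 7/128.
E[min(S, T) | max(S, T) = 2] = (7/128) / (5/128) = 7/5.

7/5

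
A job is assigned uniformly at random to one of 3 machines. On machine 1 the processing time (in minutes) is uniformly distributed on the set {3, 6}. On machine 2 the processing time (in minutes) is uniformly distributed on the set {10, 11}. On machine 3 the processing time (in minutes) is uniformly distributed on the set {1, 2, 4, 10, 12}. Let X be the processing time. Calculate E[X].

E[X | machine 1] = (3+6)/2 = 9/2.
E[X | machine 2] = (10+11)/2 = 21/2.
E[X | machine 3] = (1+2+4+10+12)/5 = 29/5.
E[X] = (1/3)·(9/2) + (1/3)·(21/2) + (1/3)·(29/5) = 104/15.

104/15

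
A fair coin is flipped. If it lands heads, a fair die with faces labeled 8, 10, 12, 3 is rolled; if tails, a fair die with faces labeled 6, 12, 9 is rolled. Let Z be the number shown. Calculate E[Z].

69/8

E[Z | heads] = (8+10+12+3)/4 = 33/4.
E[Z | tails] = (6+12+9)/3 = 9.
E[Z] = (1/2)·(33/4) + (1/2)·(9) = 69/8.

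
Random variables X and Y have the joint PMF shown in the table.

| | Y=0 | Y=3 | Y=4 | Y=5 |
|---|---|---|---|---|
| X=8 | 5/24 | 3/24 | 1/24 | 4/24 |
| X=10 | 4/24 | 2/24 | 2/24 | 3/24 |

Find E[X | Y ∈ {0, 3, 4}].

P(Y ∈ {0, 3, 4}) = 17/24.
Σ X·P over the event = 8·(5/24) + 8·(3/24) + 8·(1/24) + 10·(4/24) + 10·(2/24) + 10·(2/24) = 19/3.
E[X | Y ∈ {0, 3, 4}] = (19/3) / (17/24) = 152/17.

152/17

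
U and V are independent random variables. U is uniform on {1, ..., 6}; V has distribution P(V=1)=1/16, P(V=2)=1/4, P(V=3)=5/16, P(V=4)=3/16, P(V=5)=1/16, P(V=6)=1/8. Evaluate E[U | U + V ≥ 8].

P(U + V ≥ 8) = 37/96.
Summing U·P(x,y) over outcomes with U + V ≥ 8 gives 91/48.
E[U | U + V ≥ 8] = (91/48) / (37/96) = 182/37.

182/37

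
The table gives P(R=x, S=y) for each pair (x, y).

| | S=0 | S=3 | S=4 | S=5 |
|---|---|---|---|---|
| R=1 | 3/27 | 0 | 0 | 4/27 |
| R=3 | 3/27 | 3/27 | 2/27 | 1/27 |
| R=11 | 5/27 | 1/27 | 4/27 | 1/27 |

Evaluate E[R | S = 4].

25/3

P(S = 4) = 2/9.
Σ R·P over the event = 3·(2/27) + 11·(4/27) = 50/27.
E[R | S = 4] = (50/27) / (2/9) = 25/3.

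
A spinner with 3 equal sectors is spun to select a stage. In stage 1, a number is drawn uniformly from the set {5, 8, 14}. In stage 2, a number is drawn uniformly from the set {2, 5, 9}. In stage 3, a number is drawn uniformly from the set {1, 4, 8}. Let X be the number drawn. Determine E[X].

56/9

E[X | stage 1] = (5+8+14)/3 = 9.
E[X | stage 2] = (2+5+9)/3 = 16/3.
E[X | stage 3] = (1+4+8)/3 = 13/3.
By the law of total expectation,
E[X] = (1/3)·(9) + (1/3)·(16/3) + (1/3)·(13/3) = 56/9.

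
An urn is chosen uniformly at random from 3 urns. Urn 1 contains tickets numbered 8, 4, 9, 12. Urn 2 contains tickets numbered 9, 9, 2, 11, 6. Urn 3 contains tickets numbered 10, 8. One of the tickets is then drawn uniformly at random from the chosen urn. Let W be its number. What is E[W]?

493/60

E[W | urn 1] = (8+4+9+12)/4 = 33/4.
E[W | urn 2] = (9+9+2+11+6)/5 = 37/5.
E[W | urn 3] = (10+8)/2 = 9.
By the law of total expectation,
E[W] = (1/3)·(33/4) + (1/3)·(37/5) + (1/3)·(9) = 493/60.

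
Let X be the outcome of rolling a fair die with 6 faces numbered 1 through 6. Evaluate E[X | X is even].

Given X is even, X is equally likely to be any of {2, 4, 6}.
E[X | X is even] = (2 + 4 + 6) / 3 = 4.

4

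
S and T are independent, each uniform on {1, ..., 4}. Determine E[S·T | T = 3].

15/2

Outcomes with T = 3: (1,3), (2,3), (3,3), (4,3), each with probability 1/16.
E[S·T | T = 3] = (3 + 6 + 9 + 12) / 4 = 15/2.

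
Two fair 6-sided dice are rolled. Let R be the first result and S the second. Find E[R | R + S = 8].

4

P(R + S = 8) = 5/36.
Summing R·P(x,y) over outcomes with R + S = 8 gives 5/9.
E[R | R + S = 8] = (5/9) / (5/36) = 4.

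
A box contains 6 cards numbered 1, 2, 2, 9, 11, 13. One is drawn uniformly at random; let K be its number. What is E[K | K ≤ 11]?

5

P(K ≤ 11) = 5/6.
Σ over the event: 1·1/6 + 2·1/3 + 9·1/6 + 11·1/6 = 25/6.
E[K | K ≤ 11] = (25/6) / (5/6) = 5.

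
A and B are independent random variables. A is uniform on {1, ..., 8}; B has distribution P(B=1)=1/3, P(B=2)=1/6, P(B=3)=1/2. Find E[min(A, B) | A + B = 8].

P(A + B = 8) = 1/8.
Summing min(A,B)·P(x,y) over outcomes with A + B = 8 gives 13/48.
E[min(A, B) | A + B = 8] = (13/48) / (1/8) = 13/6.

13/6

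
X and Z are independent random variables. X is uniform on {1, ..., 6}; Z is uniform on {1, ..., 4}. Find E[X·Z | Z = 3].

21/2

Outcomes with Z = 3: (1,3), (2,3), (3,3), (4,3), (5,3), (6,3), each with probability 1/24.
E[X·Z | Z = 3] = (3 + 6 + 9 + 12 + 15 + 18) / 6 = 21/2.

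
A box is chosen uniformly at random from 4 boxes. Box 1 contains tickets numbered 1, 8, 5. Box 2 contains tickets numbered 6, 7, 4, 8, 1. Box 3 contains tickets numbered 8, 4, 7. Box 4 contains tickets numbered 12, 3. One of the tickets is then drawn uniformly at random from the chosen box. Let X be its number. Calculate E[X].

E[X | box 1] = (1+8+5)/3 = 14/3.
E[X | box 2] = (6+7+4+8+1)/5 = 26/5.
E[X | box 3] = (8+4+7)/3 = 19/3.
E[X | box 4] = (12+3)/2 = 15/2.
E[X] = (1/4)·(14/3) + (1/4)·(26/5) + (1/4)·(19/3) + (1/4)·(15/2) = 237/40.

237/40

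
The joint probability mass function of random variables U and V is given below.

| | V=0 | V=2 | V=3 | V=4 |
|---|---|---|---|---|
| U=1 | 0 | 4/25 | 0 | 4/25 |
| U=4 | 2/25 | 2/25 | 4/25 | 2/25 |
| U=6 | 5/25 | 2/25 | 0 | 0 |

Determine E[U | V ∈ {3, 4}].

P(V ∈ {3, 4}) = 2/5.
Σ U·P over the event = 1·(4/25) + 4·(4/25) + 4·(2/25) = 28/25.
E[U | V ∈ {3, 4}] = (28/25) / (2/5) = 14/5.

14/5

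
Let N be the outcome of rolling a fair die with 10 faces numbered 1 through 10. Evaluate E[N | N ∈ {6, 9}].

P(N ∈ {6, 9}) = 1/5.
Σ over the event: 6·1/10 + 9·1/10 = 3/2.
E[N | N ∈ {6, 9}] = (3/2) / (1/5) = 15/2.

15/2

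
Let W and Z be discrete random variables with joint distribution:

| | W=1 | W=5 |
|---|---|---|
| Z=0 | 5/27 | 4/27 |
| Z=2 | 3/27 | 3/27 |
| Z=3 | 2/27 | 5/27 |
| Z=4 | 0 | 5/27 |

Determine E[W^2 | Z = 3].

P(Z = 3) = 7/27.
Σ W^2·P over the event = 1·(2/27) + 25·(5/27) = 127/27.
E[W^2 | Z = 3] = (127/27) / (7/27) = 127/7.

127/7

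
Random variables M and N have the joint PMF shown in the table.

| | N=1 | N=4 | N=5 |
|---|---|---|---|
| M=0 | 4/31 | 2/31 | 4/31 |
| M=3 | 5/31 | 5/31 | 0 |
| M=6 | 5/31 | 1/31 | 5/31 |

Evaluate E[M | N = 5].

10/3

P(N = 5) = 9/31.
Σ M·P over the event = 0·(4/31) + 6·(5/31) = 30/31.
E[M | N = 5] = (30/31) / (9/31) = 10/3.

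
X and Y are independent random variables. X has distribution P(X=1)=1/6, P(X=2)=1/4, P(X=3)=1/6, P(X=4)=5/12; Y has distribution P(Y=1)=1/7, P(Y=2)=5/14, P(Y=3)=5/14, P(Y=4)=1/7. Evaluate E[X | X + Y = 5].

P(X + Y = 5) = 13/56.
Summing X·P(x,y) over outcomes with X + Y = 5 gives 13/21.
E[X | X + Y = 5] = (13/21) / (13/56) = 8/3.

8/3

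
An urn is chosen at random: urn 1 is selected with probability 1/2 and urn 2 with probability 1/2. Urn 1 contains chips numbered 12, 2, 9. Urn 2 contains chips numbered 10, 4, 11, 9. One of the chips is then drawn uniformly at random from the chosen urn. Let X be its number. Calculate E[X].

97/12

E[X | urn 1] = (12+2+9)/3 = 23/3.
E[X | urn 2] = (10+4+11+9)/4 = 17/2.
By the law of total expectation,
E[X] = (1/2)·(23/3) + (1/2)·(17/2) = 97/12.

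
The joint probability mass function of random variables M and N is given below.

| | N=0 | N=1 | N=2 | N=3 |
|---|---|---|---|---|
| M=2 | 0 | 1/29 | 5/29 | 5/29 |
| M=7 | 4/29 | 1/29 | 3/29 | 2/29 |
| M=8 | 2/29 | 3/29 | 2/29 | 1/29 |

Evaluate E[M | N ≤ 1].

P(N ≤ 1) = 11/29.
Σ M·P over the event = 2·(1/29) + 7·(4/29) + 7·(1/29) + 8·(2/29) + 8·(3/29) = 77/29.
E[M | N ≤ 1] = (77/29) / (11/29) = 7.

7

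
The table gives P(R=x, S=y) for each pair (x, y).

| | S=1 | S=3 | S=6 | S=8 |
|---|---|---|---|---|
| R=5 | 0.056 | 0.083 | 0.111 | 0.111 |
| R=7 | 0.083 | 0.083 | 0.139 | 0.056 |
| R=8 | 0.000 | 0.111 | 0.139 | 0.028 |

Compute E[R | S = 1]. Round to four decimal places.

P(S = 1) = 0.139.
Summing R·P(R=x,S=y) over the conditioning event gives 0.861.
E[R | S = 1] = (0.861) / (0.139) = 6.1942.

6.1942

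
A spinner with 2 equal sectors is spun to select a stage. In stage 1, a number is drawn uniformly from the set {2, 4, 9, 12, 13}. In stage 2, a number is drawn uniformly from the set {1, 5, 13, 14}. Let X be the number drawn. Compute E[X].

E[X | stage 1] = (2+4+9+12+13)/5 = 8.
E[X | stage 2] = (1+5+13+14)/4 = 33/4.
E[X] = (1/2)·(8) + (1/2)·(33/4) = 65/8.

65/8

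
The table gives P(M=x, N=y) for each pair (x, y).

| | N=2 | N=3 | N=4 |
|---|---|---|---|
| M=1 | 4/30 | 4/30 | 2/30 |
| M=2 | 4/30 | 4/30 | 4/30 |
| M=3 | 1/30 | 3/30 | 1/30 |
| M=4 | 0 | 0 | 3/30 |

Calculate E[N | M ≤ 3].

79/27

P(M ≤ 3) = 9/10.
Summing N·P(M=x,N=y) over the conditioning event gives 79/30.
E[N | M ≤ 3] = (79/30) / (9/10) = 79/27.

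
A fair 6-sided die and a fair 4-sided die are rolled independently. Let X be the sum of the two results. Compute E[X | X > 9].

P(X > 9) = 1/24.
Σ over the event: 10·1/24 = 5/12.
E[X | X > 9] = (5/12) / (1/24) = 10.

10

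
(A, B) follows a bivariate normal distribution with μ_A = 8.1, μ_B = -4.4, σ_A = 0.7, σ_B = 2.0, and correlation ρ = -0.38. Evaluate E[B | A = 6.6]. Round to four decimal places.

E[B | A=x] = μ_B + ρ(σ_B/σ_A)(x − μ_A) for jointly normal variables.
E[B | A=6.6] = -4.4 + (-0.38)·(2.0/0.7)·(6.6 − (8.1)) = -4.4 + (-1.08571)·(-1.5) = -2.7714.

-2.7714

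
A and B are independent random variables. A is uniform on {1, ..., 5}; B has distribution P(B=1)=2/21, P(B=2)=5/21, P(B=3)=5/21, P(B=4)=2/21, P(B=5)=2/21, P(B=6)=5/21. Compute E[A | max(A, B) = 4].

17/5

P(max(A, B) = 4) = 4/21.
Summing A·P(x,y) over outcomes with max(A, B) = 4 gives 68/105.
E[A | max(A, B) = 4] = (68/105) / (4/21) = 17/5.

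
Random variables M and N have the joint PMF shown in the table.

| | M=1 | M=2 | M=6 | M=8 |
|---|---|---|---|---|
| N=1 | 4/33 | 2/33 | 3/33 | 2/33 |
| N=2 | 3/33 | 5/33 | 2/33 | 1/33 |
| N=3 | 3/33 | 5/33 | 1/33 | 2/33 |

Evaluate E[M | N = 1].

P(N = 1) = 1/3.
Σ M·P over the event = 1·(4/33) + 2·(2/33) + 6·(3/33) + 8·(2/33) = 14/11.
E[M | N = 1] = (14/11) / (1/3) = 42/11.

42/11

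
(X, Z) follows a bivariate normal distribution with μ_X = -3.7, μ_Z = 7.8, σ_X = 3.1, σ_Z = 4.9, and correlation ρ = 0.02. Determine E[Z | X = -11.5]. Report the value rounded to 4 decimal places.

7.5534

E[Z | X=x] = μ_Z + ρ(σ_Z/σ_X)(x − μ_X) for jointly normal variables.
E[Z | X=-11.5] = 7.8 + (0.02)·(4.9/3.1)·(-11.5 − (-3.7)) = 7.8 + (0.031613)·(-7.8) = 7.5534.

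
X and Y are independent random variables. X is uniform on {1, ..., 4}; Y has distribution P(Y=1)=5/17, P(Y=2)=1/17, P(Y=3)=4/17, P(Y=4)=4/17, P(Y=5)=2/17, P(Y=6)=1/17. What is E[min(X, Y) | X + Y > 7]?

39/11

P(X + Y > 7) = 11/68.
Summing min(X,Y)·P(x,y) over outcomes with X + Y > 7 gives 39/68.
E[min(X, Y) | X + Y > 7] = (39/68) / (11/68) = 39/11.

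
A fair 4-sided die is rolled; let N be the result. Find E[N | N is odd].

2

Given N is odd, N is equally likely to be any of {1, 3}.
E[N | N is odd] = (1 + 3) / 2 = 2.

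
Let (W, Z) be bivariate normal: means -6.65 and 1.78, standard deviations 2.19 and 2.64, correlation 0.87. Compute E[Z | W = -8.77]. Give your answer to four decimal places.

-0.4434

E[Z | W=x] = μ_Z + ρ(σ_Z/σ_W)(x − μ_W) for jointly normal variables.
E[Z | W=-8.77] = 1.78 + (0.87)·(2.64/2.19)·(-8.77 − (-6.65)) = 1.78 + (1.04877)·(-2.12) = -0.4434.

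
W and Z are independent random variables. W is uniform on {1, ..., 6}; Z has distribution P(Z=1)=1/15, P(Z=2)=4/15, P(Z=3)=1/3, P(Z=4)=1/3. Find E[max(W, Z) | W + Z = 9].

11/2

P(W + Z = 9) = 1/9.
Summing max(W,Z)·P(x,y) over outcomes with W + Z = 9 gives 11/18.
E[max(W, Z) | W + Z = 9] = (11/18) / (1/9) = 11/2.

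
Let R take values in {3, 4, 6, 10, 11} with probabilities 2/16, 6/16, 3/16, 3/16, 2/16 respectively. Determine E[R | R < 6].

P(R < 6) = 1/2.
Σ over the event: 3·1/8 + 4·3/8 = 15/8.
E[R | R < 6] = (15/8) / (1/2) = 15/4.

15/4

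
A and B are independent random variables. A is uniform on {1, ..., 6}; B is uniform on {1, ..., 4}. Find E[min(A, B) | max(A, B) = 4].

16/7

Outcomes with max(A, B) = 4: (1,4), (2,4), (3,4), (4,1), (4,2), (4,3), (4,4), each with probability 1/24.
E[min(A, B) | max(A, B) = 4] = (1 + 2 + 3 + 1 + 2 + 3 + 4) / 7 = 16/7.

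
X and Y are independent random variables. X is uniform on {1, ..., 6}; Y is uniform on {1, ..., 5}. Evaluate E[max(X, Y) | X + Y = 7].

Outcomes with X + Y = 7: (2,5), (3,4), (4,3), (5,2), (6,1), each with probability 1/30.
E[max(X, Y) | X + Y = 7] = (5 + 4 + 4 + 5 + 6) / 5 = 24/5.

24/5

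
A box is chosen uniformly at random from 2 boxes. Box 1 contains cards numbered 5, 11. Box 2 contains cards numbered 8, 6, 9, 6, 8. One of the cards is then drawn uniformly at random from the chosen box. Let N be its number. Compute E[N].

77/10

E[N | box 1] = (5+11)/2 = 8.
E[N | box 2] = (8+6+9+6+8)/5 = 37/5.
E[N] = (1/2)·(8) + (1/2)·(37/5) = 77/10.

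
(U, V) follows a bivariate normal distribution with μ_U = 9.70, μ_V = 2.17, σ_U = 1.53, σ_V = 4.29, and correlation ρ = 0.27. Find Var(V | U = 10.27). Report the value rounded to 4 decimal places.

17.0624

Var(V | U=x) = (1 − ρ²)·σ_V².
Var(V | U=10.27) = (4.29)²·(1 − (0.27)²) = 18.4041·0.9271 = 17.0624.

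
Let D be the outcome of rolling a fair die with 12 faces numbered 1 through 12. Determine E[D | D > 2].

Given D > 2, D is equally likely to be any of {3, 4, 5, 6, 7, 8, 9, 10, 11, 12}.
E[D | D > 2] = (3 + 4 + 5 + 6 + 7 + 8 + 9 + 10 + 11 + 12) / 10 = 15/2.

15/2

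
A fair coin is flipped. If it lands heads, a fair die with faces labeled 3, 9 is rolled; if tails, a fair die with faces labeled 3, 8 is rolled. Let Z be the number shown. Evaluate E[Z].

23/4

E[Z | heads] = (3+9)/2 = 6.
E[Z | tails] = (3+8)/2 = 11/2.
E[Z] = (1/2)·(6) + (1/2)·(11/2) = 23/4.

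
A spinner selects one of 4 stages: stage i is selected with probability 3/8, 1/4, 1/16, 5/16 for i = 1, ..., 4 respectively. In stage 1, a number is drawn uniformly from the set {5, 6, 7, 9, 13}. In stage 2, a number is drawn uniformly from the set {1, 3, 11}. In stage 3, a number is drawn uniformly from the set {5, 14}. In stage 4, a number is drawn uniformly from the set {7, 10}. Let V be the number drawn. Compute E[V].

E[V | stage 1] = (5+6+7+9+13)/5 = 8.
E[V | stage 2] = (1+3+11)/3 = 5.
E[V | stage 3] = (5+14)/2 = 19/2.
E[V | stage 4] = (7+10)/2 = 17/2.
E[V] = (3/8)·(8) + (1/4)·(5) + (1/16)·(19/2) + (5/16)·(17/2) = 15/2.

15/2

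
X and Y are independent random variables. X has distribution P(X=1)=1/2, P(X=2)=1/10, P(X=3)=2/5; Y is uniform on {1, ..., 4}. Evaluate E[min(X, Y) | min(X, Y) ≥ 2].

P(min(X, Y) ≥ 2) = 3/8.
Summing min(X,Y)·P(x,y) over outcomes with min(X, Y) ≥ 2 gives 19/20.
E[min(X, Y) | min(X, Y) ≥ 2] = (19/20) / (3/8) = 38/15.

38/15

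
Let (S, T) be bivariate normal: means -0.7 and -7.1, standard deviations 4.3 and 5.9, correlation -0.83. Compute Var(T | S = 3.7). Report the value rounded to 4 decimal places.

10.8294

The conditional variance in a bivariate normal is σ_T²(1 − ρ²), independent of x.
Var(T | S=3.7) = (5.9)²·(1 − (-0.83)²) = 34.81·0.3111 = 10.8294.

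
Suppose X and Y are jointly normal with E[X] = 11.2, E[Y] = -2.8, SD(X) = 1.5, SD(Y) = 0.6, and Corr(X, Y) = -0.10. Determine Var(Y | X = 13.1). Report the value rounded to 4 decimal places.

0.3564

Var(Y | X=x) = (1 − ρ²)·σ_Y².
Var(Y | X=13.1) = (0.6)²·(1 − (-0.10)²) = 0.36·0.99 = 0.3564.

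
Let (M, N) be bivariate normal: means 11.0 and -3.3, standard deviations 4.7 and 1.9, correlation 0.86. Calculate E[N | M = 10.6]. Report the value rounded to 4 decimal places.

-3.4391

For a bivariate normal, E[N | M=x] = μ_N + ρ·(σ_N/σ_M)·(x − μ_M).
E[N | M=10.6] = -3.3 + (0.86)·(1.9/4.7)·(10.6 − (11.0)) = -3.3 + (0.34766)·(-0.4) = -3.4391.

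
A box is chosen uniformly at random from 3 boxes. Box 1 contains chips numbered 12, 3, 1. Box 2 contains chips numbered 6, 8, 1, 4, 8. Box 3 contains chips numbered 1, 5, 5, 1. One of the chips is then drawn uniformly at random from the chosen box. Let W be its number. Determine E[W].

206/45

E[W | box 1] = (12+3+1)/3 = 16/3.
E[W | box 2] = (6+8+1+4+8)/5 = 27/5.
E[W | box 3] = (1+5+5+1)/4 = 3.
E[W] = (1/3)·(16/3) + (1/3)·(27/5) + (1/3)·(3) = 206/45.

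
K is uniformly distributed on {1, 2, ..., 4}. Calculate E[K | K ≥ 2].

Given K ≥ 2, K is equally likely to be any of {2, 3, 4}.
E[K | K ≥ 2] = (2 + 3 + 4) / 3 = 3.

3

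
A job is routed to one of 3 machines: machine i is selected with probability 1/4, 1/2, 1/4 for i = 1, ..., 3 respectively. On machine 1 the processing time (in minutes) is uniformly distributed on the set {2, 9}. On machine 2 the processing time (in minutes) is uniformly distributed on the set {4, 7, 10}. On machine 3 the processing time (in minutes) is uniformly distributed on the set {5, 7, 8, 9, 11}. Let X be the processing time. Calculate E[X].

E[X | machine 1] = (2+9)/2 = 11/2.
E[X | machine 2] = (4+7+10)/3 = 7.
E[X | machine 3] = (5+7+8+9+11)/5 = 8.
E[X] = (1/4)·(11/2) + (1/2)·(7) + (1/4)·(8) = 55/8.

55/8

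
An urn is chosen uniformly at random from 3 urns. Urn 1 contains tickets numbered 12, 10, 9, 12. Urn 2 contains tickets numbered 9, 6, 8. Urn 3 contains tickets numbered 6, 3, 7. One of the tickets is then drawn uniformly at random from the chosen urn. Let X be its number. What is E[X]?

95/12

E[X | urn 1] = (12+10+9+12)/4 = 43/4.
E[X | urn 2] = (9+6+8)/3 = 23/3.
E[X | urn 3] = (6+3+7)/3 = 16/3.
By the law of total expectation,
E[X] = (1/3)·(43/4) + (1/3)·(23/3) + (1/3)·(16/3) = 95/12.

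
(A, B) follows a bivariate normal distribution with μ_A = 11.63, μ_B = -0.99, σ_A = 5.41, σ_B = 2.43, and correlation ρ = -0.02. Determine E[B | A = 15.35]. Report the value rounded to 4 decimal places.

The regression of B on A has slope ρ·σ_B/σ_A and passes through (μ_A, μ_B).
E[B | A=15.35] = -0.99 + (-0.02)·(2.43/5.41)·(15.35 − (11.63)) = -0.99 + (-0.0089834)·(3.72) = -1.0234.

-1.0234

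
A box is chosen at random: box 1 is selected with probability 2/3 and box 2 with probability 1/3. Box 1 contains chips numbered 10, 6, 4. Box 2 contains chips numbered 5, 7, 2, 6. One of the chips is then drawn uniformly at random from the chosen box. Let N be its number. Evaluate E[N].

E[N | box 1] = (10+6+4)/3 = 20/3.
E[N | box 2] = (5+7+2+6)/4 = 5.
E[N] = (2/3)·(20/3) + (1/3)·(5) = 55/9.

55/9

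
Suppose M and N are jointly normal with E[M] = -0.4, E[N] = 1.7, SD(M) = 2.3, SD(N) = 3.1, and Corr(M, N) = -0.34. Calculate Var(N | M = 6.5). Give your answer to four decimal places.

Var(N | M=x) = (1 − ρ²)·σ_N².
Var(N | M=6.5) = (3.1)²·(1 − (-0.34)²) = 9.61·0.8844 = 8.4991.

8.4991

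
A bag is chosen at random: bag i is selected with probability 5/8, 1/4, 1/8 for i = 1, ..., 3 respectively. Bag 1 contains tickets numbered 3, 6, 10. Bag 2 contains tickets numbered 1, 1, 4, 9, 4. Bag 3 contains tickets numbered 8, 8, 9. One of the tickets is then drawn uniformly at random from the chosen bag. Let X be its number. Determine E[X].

119/20

E[X | bag 1] = (3+6+10)/3 = 19/3.
E[X | bag 2] = (1+1+4+9+4)/5 = 19/5.
E[X | bag 3] = (8+8+9)/3 = 25/3.
E[X] = (5/8)·(19/3) + (1/4)·(19/5) + (1/8)·(25/3) = 119/20.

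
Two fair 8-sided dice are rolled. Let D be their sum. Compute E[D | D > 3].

P(D > 3) = 61/64.
E[D | D > 3] = (71/8) / (61/64) = 568/61.

568/61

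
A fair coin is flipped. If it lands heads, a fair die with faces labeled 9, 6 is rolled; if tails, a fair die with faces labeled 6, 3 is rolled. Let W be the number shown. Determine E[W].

6

E[W | heads] = (9+6)/2 = 15/2.
E[W | tails] = (6+3)/2 = 9/2.
By the law of total expectation,
E[W] = (1/2)·(15/2) + (1/2)·(9/2) = 6.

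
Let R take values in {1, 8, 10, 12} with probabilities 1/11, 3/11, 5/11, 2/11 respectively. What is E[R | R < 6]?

1

P(R < 6) = 1/11.
Σ over the event: 1·1/11 = 1/11.
E[R | R < 6] = (1/11) / (1/11) = 1.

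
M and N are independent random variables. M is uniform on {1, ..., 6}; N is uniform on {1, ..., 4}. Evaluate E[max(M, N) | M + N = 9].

Outcomes with M + N = 9: (5,4), (6,3), each with probability 1/24.
E[max(M, N) | M + N = 9] = (5 + 6) / 2 = 11/2.

11/2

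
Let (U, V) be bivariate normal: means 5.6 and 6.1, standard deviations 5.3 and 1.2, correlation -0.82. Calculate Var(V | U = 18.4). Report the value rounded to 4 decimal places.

For a bivariate normal, Var(V | U=x) = σ_V²(1 − ρ²).
Var(V | U=18.4) = (1.2)²·(1 − (-0.82)²) = 1.44·0.3276 = 0.4717.

0.4717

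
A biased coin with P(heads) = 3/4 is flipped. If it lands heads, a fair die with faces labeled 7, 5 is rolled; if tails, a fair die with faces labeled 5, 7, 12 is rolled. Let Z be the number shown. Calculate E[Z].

13/2

E[Z | heads] = (7+5)/2 = 6.
E[Z | tails] = (5+7+12)/3 = 8.
E[Z] = (3/4)·(6) + (1/4)·(8) = 13/2.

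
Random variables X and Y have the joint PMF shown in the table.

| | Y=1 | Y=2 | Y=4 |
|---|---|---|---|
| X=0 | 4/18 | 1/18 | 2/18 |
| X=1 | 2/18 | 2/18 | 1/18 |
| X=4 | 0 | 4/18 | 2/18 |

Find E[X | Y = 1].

P(Y = 1) = 1/3.
Σ X·P over the event = 0·(4/18) + 1·(2/18) = 1/9.
E[X | Y = 1] = (1/9) / (1/3) = 1/3.

1/3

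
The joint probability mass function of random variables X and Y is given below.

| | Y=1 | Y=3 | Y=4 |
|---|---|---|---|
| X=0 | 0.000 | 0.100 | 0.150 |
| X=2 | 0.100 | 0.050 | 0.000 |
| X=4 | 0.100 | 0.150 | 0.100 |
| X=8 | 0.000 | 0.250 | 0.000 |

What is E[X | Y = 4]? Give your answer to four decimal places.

P(Y = 4) = 0.250.
Σ X·P over the event = 0·(0.150) + 4·(0.100) = 0.400.
E[X | Y = 4] = (0.400) / (0.250) = 1.6000.

1.6000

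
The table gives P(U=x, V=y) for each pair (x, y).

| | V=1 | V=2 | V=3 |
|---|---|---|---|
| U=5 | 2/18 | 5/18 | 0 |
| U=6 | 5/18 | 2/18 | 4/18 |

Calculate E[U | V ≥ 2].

P(V ≥ 2) = 11/18.
Σ U·P over the event = 5·(5/18) + 6·(2/18) + 6·(4/18) = 61/18.
E[U | V ≥ 2] = (61/18) / (11/18) = 61/11.

61/11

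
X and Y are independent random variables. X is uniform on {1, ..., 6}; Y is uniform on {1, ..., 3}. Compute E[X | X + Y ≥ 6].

44/9

P(X + Y ≥ 6) = 1/2.
Summing X·P(x,y) over outcomes with X + Y ≥ 6 gives 22/9.
E[X | X + Y ≥ 6] = (22/9) / (1/2) = 44/9.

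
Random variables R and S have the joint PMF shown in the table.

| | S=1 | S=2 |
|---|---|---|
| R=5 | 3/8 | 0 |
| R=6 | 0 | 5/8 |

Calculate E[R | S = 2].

6

P(S = 2) = 5/8.
Σ R·P over the event = 6·(5/8) = 15/4.
E[R | S = 2] = (15/4) / (5/8) = 6.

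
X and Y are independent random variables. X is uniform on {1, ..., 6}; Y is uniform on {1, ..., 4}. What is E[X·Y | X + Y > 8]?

62/3

P(X + Y > 8) = 1/8.
Summing XY·P(x,y) over outcomes with X + Y > 8 gives 31/12.
E[X·Y | X + Y > 8] = (31/12) / (1/8) = 62/3.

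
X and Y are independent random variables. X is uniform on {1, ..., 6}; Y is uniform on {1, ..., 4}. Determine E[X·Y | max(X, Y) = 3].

27/5

P(max(X, Y) = 3) = 5/24.
Summing XY·P(x,y) over outcomes with max(X, Y) = 3 gives 9/8.
E[X·Y | max(X, Y) = 3] = (9/8) / (5/24) = 27/5.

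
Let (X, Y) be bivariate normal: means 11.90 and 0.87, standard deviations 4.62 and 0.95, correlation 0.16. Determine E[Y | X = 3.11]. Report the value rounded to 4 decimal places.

E[Y | X=x] = μ_Y + ρ(σ_Y/σ_X)(x − μ_X) for jointly normal variables.
E[Y | X=3.11] = 0.87 + (0.16)·(0.95/4.62)·(3.11 − (11.90)) = 0.87 + (0.0329)·(-8.79) = 0.5808.

0.5808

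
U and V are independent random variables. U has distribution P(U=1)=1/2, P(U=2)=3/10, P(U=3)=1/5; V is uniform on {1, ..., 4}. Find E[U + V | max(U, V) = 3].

P(max(U, V) = 3) = 7/20.
Summing (U+V)·P(x,y) over outcomes with max(U, V) = 3 gives 13/8.
E[U + V | max(U, V) = 3] = (13/8) / (7/20) = 65/14.

65/14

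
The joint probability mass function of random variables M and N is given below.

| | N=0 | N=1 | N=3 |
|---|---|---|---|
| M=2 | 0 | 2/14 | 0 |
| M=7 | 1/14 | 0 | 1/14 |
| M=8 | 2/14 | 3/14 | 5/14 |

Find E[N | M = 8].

P(M = 8) = 5/7.
Σ N·P over the event = 0·(2/14) + 1·(3/14) + 3·(5/14) = 9/7.
E[N | M = 8] = (9/7) / (5/7) = 9/5.

9/5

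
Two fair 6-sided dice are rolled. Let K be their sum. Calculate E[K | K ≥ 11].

P(K ≥ 11) = 1/12.
Σ over the event: 11·1/18 + 12·1/36 = 17/18.
E[K | K ≥ 11] = (17/18) / (1/12) = 34/3.

34/3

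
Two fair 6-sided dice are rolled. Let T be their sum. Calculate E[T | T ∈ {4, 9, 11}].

70/9

P(T ∈ {4, 9, 11}) = 1/4.
Σ over the event: 4·1/12 + 9·1/9 + 11·1/18 = 35/18.
E[T | T ∈ {4, 9, 11}] = (35/18) / (1/4) = 70/9.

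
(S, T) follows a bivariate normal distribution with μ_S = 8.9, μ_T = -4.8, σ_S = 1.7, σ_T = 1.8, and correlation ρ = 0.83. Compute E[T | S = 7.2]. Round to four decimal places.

-6.2940

E[T | S=x] = μ_T + ρ(σ_T/σ_S)(x − μ_S) for jointly normal variables.
E[T | S=7.2] = -4.8 + (0.83)·(1.8/1.7)·(7.2 − (8.9)) = -4.8 + (0.87882)·(-1.7) = -6.2940.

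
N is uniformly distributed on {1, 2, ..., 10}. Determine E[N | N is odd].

Given N is odd, N is equally likely to be any of {1, 3, 5, 7, 9}.
E[N | N is odd] = (1 + 3 + 5 + 7 + 9) / 5 = 5.

5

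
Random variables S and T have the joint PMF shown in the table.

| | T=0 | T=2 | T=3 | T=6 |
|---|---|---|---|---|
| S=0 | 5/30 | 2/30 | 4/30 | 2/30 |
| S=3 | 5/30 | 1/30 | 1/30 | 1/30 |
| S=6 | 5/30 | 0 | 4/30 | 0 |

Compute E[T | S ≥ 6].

4/3

P(S ≥ 6) = 3/10.
Summing T·P(S=x,T=y) over the conditioning event gives 2/5.
E[T | S ≥ 6] = (2/5) / (3/10) = 4/3.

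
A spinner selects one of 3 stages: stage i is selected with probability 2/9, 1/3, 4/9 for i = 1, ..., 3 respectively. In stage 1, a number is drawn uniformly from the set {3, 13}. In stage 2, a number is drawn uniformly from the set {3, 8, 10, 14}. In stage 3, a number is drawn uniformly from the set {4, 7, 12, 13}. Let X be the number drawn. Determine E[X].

E[X | stage 1] = (3+13)/2 = 8.
E[X | stage 2] = (3+8+10+14)/4 = 35/4.
E[X | stage 3] = (4+7+12+13)/4 = 9.
E[X] = (2/9)·(8) + (1/3)·(35/4) + (4/9)·(9) = 313/36.

313/36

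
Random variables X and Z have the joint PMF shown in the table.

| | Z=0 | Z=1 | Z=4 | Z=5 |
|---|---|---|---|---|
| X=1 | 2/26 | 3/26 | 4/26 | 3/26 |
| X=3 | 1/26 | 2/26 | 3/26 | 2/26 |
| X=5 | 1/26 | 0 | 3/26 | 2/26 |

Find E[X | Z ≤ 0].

5/2

P(Z ≤ 0) = 2/13.
Σ X·P over the event = 1·(2/26) + 3·(1/26) + 5·(1/26) = 5/13.
E[X | Z ≤ 0] = (5/13) / (2/13) = 5/2.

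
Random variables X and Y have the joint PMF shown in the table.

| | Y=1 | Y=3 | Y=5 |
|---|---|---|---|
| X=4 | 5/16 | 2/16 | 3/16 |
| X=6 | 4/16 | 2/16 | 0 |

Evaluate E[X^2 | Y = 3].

26

P(Y = 3) = 1/4.
Σ X^2·P over the event = 16·(2/16) + 36·(2/16) = 13/2.
E[X^2 | Y = 3] = (13/2) / (1/4) = 26.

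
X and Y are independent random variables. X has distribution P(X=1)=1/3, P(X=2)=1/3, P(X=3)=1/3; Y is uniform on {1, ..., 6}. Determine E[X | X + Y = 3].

3/2

P(X + Y = 3) = 1/9.
Summing X·P(x,y) over outcomes with X + Y = 3 gives 1/6.
E[X | X + Y = 3] = (1/6) / (1/9) = 3/2.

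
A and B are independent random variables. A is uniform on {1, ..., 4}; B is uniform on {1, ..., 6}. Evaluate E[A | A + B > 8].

P(A + B > 8) = 1/8.
Summing A·P(x,y) over outcomes with A + B > 8 gives 11/24.
E[A | A + B > 8] = (11/24) / (1/8) = 11/3.

11/3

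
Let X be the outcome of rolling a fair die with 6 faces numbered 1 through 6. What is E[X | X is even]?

Given X is even, X is equally likely to be any of {2, 4, 6}.
E[X | X is even] = (2 + 4 + 6) / 3 = 4.

4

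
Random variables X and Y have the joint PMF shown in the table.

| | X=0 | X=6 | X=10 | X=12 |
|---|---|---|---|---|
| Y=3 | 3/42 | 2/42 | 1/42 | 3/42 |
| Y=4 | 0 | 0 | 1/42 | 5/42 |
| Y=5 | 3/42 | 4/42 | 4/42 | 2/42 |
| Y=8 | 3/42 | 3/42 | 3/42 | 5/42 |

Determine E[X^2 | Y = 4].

410/3

P(Y = 4) = 1/7.
Σ X^2·P over the event = 100·(1/42) + 144·(5/42) = 410/21.
E[X^2 | Y = 4] = (410/21) / (1/7) = 410/3.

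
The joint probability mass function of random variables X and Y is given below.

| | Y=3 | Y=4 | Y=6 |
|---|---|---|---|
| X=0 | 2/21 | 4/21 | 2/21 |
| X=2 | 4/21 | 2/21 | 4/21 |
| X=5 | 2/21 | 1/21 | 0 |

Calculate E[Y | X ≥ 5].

P(X ≥ 5) = 1/7.
Σ Y·P over the event = 3·(2/21) + 4·(1/21) = 10/21.
E[Y | X ≥ 5] = (10/21) / (1/7) = 10/3.

10/3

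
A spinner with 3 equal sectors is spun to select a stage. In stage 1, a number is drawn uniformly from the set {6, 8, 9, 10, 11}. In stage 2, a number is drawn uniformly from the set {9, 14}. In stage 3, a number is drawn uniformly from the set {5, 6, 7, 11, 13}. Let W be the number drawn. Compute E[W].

E[W | stage 1] = (6+8+9+10+11)/5 = 44/5.
E[W | stage 2] = (9+14)/2 = 23/2.
E[W | stage 3] = (5+6+7+11+13)/5 = 42/5.
By the law of total expectation,
E[W] = (1/3)·(44/5) + (1/3)·(23/2) + (1/3)·(42/5) = 287/30.

287/30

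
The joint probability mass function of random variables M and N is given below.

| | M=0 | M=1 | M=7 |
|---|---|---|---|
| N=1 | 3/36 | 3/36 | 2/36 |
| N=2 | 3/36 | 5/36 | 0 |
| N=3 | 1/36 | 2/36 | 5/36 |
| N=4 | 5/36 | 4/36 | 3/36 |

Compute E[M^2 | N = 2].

P(N = 2) = 2/9.
Σ M^2·P over the event = 0·(3/36) + 1·(5/36) = 5/36.
E[M^2 | N = 2] = (5/36) / (2/9) = 5/8.

5/8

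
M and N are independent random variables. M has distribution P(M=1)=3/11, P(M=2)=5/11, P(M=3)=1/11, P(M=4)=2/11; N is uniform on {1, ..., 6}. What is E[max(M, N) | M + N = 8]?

43/8

P(M + N = 8) = 4/33.
Summing max(M,N)·P(x,y) over outcomes with M + N = 8 gives 43/66.
E[max(M, N) | M + N = 8] = (43/66) / (4/33) = 43/8.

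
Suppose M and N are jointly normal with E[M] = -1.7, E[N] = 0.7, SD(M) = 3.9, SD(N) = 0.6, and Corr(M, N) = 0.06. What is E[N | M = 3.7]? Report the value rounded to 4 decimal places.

E[N | M=x] = μ_N + ρ(σ_N/σ_M)(x − μ_M) for jointly normal variables.
E[N | M=3.7] = 0.7 + (0.06)·(0.6/3.9)·(3.7 − (-1.7)) = 0.7 + (0.0092308)·(5.4) = 0.7498.

0.7498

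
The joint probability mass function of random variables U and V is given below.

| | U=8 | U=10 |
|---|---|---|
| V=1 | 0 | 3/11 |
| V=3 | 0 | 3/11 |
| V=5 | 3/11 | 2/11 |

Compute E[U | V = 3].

10

P(V = 3) = 3/11.
Σ U·P over the event = 10·(3/11) = 30/11.
E[U | V = 3] = (30/11) / (3/11) = 10.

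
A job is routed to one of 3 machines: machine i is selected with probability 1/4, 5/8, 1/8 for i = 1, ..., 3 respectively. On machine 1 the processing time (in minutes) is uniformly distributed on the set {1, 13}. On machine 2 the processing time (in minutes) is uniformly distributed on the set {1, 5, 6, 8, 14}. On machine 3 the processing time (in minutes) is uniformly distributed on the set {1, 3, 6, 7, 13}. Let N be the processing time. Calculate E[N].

27/4

E[N | machine 1] = (1+13)/2 = 7.
E[N | machine 2] = (1+5+6+8+14)/5 = 34/5.
E[N | machine 3] = (1+3+6+7+13)/5 = 6.
E[N] = (1/4)·(7) + (5/8)·(34/5) + (1/8)·(6) = 27/4.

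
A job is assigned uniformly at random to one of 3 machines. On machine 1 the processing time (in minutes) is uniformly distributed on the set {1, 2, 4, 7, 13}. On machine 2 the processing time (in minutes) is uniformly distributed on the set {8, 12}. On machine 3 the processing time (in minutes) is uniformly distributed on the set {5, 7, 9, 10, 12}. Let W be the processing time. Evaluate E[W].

8

E[W | machine 1] = (1+2+4+7+13)/5 = 27/5.
E[W | machine 2] = (8+12)/2 = 10.
E[W | machine 3] = (5+7+9+10+12)/5 = 43/5.
By the law of total expectation,
E[W] = (1/3)·(27/5) + (1/3)·(10) + (1/3)·(43/5) = 8.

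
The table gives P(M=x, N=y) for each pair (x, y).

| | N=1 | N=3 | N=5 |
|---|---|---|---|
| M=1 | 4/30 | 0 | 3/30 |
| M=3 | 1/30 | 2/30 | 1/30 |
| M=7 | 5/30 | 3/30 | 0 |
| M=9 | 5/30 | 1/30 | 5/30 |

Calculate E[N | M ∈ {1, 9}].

26/9

P(M ∈ {1, 9}) = 3/5.
Σ N·P over the event = 1·(4/30) + 5·(3/30) + 1·(5/30) + 3·(1/30) + 5·(5/30) = 26/15.
E[N | M ∈ {1, 9}] = (26/15) / (3/5) = 26/9.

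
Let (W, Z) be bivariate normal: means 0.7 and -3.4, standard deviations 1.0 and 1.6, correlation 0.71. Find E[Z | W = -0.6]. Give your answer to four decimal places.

The regression of Z on W has slope ρ·σ_Z/σ_W and passes through (μ_W, μ_Z).
E[Z | W=-0.6] = -3.4 + (0.71)·(1.6/1.0)·(-0.6 − (0.7)) = -3.4 + (1.136)·(-1.3) = -4.8768.

-4.8768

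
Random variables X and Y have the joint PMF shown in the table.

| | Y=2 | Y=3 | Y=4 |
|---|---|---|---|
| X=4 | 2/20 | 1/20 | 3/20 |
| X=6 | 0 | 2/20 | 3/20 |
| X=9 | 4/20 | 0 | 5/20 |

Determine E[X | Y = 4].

P(Y = 4) = 11/20.
Σ X·P over the event = 4·(3/20) + 6·(3/20) + 9·(5/20) = 15/4.
E[X | Y = 4] = (15/4) / (11/20) = 75/11.

75/11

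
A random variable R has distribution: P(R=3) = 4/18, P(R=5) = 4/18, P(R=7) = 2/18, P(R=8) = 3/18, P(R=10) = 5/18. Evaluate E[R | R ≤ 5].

P(R ≤ 5) = 4/9.
Σ over the event: 3·2/9 + 5·2/9 = 16/9.
E[R | R ≤ 5] = (16/9) / (4/9) = 4.

4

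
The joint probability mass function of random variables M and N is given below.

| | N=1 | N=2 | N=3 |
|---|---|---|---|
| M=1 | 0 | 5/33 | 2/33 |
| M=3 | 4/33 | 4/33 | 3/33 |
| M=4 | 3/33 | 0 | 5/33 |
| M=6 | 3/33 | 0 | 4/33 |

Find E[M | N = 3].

P(N = 3) = 14/33.
Σ M·P over the event = 1·(2/33) + 3·(3/33) + 4·(5/33) + 6·(4/33) = 5/3.
E[M | N = 3] = (5/3) / (14/33) = 55/14.

55/14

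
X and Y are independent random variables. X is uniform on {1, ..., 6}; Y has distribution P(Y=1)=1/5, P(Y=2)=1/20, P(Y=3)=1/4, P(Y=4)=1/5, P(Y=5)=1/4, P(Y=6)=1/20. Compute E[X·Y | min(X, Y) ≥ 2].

16

P(min(X, Y) ≥ 2) = 2/3.
Summing XY·P(x,y) over outcomes with min(X, Y) ≥ 2 gives 32/3.
E[X·Y | min(X, Y) ≥ 2] = (32/3) / (2/3) = 16.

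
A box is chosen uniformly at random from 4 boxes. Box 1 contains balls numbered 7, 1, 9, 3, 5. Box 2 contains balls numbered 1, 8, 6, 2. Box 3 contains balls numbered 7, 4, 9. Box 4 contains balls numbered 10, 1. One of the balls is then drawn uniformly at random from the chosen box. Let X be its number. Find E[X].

E[X | box 1] = (7+1+9+3+5)/5 = 5.
E[X | box 2] = (1+8+6+2)/4 = 17/4.
E[X | box 3] = (7+4+9)/3 = 20/3.
E[X | box 4] = (10+1)/2 = 11/2.
By the law of total expectation,
E[X] = (1/4)·(5) + (1/4)·(17/4) + (1/4)·(20/3) + (1/4)·(11/2) = 257/48.

257/48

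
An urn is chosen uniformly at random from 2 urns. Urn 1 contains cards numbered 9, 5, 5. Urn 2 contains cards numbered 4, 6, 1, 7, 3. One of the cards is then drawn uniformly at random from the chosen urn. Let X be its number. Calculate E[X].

79/15

E[X | urn 1] = (9+5+5)/3 = 19/3.
E[X | urn 2] = (4+6+1+7+3)/5 = 21/5.
By the law of total expectation,
E[X] = (1/2)·(19/3) + (1/2)·(21/5) = 79/15.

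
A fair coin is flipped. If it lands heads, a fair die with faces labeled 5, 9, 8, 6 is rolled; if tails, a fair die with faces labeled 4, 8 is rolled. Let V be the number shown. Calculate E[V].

E[V | heads] = (5+9+8+6)/4 = 7.
E[V | tails] = (4+8)/2 = 6.
By the law of total expectation,
E[V] = (1/2)·(7) + (1/2)·(6) = 13/2.

13/2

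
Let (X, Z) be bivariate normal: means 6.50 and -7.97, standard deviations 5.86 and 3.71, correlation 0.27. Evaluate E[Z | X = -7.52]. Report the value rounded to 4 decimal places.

-10.3666

The regression of Z on X has slope ρ·σ_Z/σ_X and passes through (μ_X, μ_Z).
E[Z | X=-7.52] = -7.97 + (0.27)·(3.71/5.86)·(-7.52 − (6.50)) = -7.97 + (0.17094)·(-14.02) = -10.3666.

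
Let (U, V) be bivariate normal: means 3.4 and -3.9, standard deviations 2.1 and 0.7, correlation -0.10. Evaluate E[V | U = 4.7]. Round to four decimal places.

-3.9433

E[V | U=x] = μ_V + ρ(σ_V/σ_U)(x − μ_U) for jointly normal variables.
E[V | U=4.7] = -3.9 + (-0.10)·(0.7/2.1)·(4.7 − (3.4)) = -3.9 + (-0.033333)·(1.3) = -3.9433.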